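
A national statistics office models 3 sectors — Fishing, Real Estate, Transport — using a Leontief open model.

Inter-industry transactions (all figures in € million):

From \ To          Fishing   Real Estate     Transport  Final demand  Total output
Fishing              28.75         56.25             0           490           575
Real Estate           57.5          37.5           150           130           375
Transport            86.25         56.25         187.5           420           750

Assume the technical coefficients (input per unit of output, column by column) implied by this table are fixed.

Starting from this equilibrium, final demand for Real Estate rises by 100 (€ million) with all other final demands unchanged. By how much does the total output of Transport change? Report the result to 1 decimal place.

Δx_T = 27.6

Technical coefficients a_ij = z_ij / X_j:
  a_FF = 28.75/575 = 0.05, a_RF = 57.5/575 = 0.10, a_TF = 86.25/575 = 0.15
  a_FR = 56.25/375 = 0.15, a_RR = 37.5/375 = 0.10, a_TR = 56.25/375 = 0.15
  a_FT = 0/750 = 0.00, a_RT = 150/750 = 0.20, a_TT = 187.5/750 = 0.25
I − A =
  [   0.95    -0.15     0.00]
  [  -0.10     0.90    -0.20]
  [  -0.15    -0.15     0.75]
Cofactors of I−A, C_ij = (−1)^(i+j)·(minor ij) (rows/columns in the sector order above):
  C_11 = (0.90)(0.75) − (-0.20)(-0.15) = 0.6450
  C_12 = −[(-0.10)(0.75) − (-0.20)(-0.15)] = 0.1050
  C_13 = (-0.10)(-0.15) − (0.90)(-0.15) = 0.1500
  C_21 = −[(-0.15)(0.75) − (0.00)(-0.15)] = 0.1125
  C_22 = (0.95)(0.75) − (0.00)(-0.15) = 0.7125
  C_23 = −[(0.95)(-0.15) − (-0.15)(-0.15)] = 0.1650
  C_31 = (-0.15)(-0.20) − (0.00)(0.90) = 0.0300
  C_32 = −[(0.95)(-0.20) − (0.00)(-0.10)] = 0.1900
  C_33 = (0.95)(0.90) − (-0.15)(-0.10) = 0.8400
det(I−A) = Σ_j (I−A)_1j·C_1j = (0.95)(0.6450) + (-0.15)(0.1050) + (0.00)(0.1500) = 0.5970
adj(I−A) = Cᵀ =
  [ 0.6450   0.1125   0.0300]
  [ 0.1050   0.7125   0.1900]
  [ 0.1500   0.1650   0.8400]
(I − A)⁻¹ = adj(I−A) / det(I−A) ≈
  [   1.0804     0.1884     0.0503]
  [   0.1759     1.1935     0.3183]
  [   0.2513     0.2764     1.4070]
Δx = (I − A)⁻¹ Δd with Δd having +100 in the Real Estate component and 0 elsewhere.
So Δx_T = L_TR · (+100), where L_TR = adj(I−A)_TR / det(I−A) = 0.1650 / 0.5970.
Δx_T = 0.1650 × (+100) / 0.5970 = 16.50 / 0.5970 ≈ 27.6.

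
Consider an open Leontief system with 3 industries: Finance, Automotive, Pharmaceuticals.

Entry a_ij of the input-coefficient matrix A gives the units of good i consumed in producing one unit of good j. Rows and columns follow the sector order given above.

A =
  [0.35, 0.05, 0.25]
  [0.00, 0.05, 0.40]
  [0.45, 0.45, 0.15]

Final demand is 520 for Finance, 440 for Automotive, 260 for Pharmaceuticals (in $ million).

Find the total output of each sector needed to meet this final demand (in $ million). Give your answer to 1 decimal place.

I − A =
  [   0.65    -0.05    -0.25]
  [   0.00     0.95    -0.40]
  [  -0.45    -0.45     0.85]
Cofactors of I−A, C_ij = (−1)^(i+j)·(minor ij) (rows/columns in the sector order above):
  C_11 = (0.95)(0.85) − (-0.40)(-0.45) = 0.6275
  C_12 = −[(0.00)(0.85) − (-0.40)(-0.45)] = 0.1800
  C_13 = (0.00)(-0.45) − (0.95)(-0.45) = 0.4275
  C_21 = −[(-0.05)(0.85) − (-0.25)(-0.45)] = 0.1550
  C_22 = (0.65)(0.85) − (-0.25)(-0.45) = 0.4400
  C_23 = −[(0.65)(-0.45) − (-0.05)(-0.45)] = 0.3150
  C_31 = (-0.05)(-0.40) − (-0.25)(0.95) = 0.2575
  C_32 = −[(0.65)(-0.40) − (-0.25)(0.00)] = 0.2600
  C_33 = (0.65)(0.95) − (-0.05)(0.00) = 0.6175
det(I−A) = Σ_j (I−A)_1j·C_1j = (0.65)(0.6275) + (-0.05)(0.1800) + (-0.25)(0.4275) = 0.2920
adj(I−A) = Cᵀ =
  [ 0.6275   0.1550   0.2575]
  [ 0.1800   0.4400   0.2600]
  [ 0.4275   0.3150   0.6175]
(I − A)⁻¹ = adj(I−A) / det(I−A) ≈
  [   2.1490     0.5308     0.8818]
  [   0.6164     1.5068     0.8904]
  [   1.4640     1.0788     2.1147]
x = (I − A)⁻¹ d = adj(I−A)·d / det(I−A), with det(I−A) = 0.2920:
  x_F = (0.6275·520 + 0.1550·440 + 0.2575·260) / 0.2920 = 461.45 / 0.2920 ≈ 1580.3
  x_A = (0.1800·520 + 0.4400·440 + 0.2600·260) / 0.2920 = 354.80 / 0.2920 ≈ 1215.1
  x_P = (0.4275·520 + 0.3150·440 + 0.6175·260) / 0.2920 = 521.45 / 0.2920 ≈ 1785.8

x_F = 1580.3, x_A = 1215.1, x_P = 1785.8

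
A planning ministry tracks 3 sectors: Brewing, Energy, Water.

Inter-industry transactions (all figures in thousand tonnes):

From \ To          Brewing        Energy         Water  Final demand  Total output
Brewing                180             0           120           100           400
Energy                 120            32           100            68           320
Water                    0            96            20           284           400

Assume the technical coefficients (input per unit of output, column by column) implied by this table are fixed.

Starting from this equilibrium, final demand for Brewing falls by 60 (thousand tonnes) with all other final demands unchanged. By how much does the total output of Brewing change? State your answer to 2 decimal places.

Technical coefficients a_ij = z_ij / X_j:
  a_11 = 180/400 = 0.45, a_21 = 120/400 = 0.30, a_31 = 0/400 = 0.00
  a_12 = 0/320 = 0.00, a_22 = 32/320 = 0.10, a_32 = 96/320 = 0.30
  a_13 = 120/400 = 0.30, a_23 = 100/400 = 0.25, a_33 = 20/400 = 0.05
I − A =
  [   0.55     0.00    -0.30]
  [  -0.30     0.90    -0.25]
  [   0.00    -0.30     0.95]
Cofactors of I−A, C_ij = (−1)^(i+j)·(minor ij) (rows/columns in the sector order above):
  C_11 = (0.90)(0.95) − (-0.25)(-0.30) = 0.7800
  C_12 = −[(-0.30)(0.95) − (-0.25)(0.00)] = 0.2850
  C_13 = (-0.30)(-0.30) − (0.90)(0.00) = 0.0900
  C_21 = −[(0.00)(0.95) − (-0.30)(-0.30)] = 0.0900
  C_22 = (0.55)(0.95) − (-0.30)(0.00) = 0.5225
  C_23 = −[(0.55)(-0.30) − (0.00)(0.00)] = 0.1650
  C_31 = (0.00)(-0.25) − (-0.30)(0.90) = 0.2700
  C_32 = −[(0.55)(-0.25) − (-0.30)(-0.30)] = 0.2275
  C_33 = (0.55)(0.90) − (0.00)(-0.30) = 0.4950
det(I−A) = Σ_j (I−A)_1j·C_1j = (0.55)(0.7800) + (0.00)(0.2850) + (-0.30)(0.0900) = 0.4020
adj(I−A) = Cᵀ =
  [ 0.7800   0.0900   0.2700]
  [ 0.2850   0.5225   0.2275]
  [ 0.0900   0.1650   0.4950]
(I − A)⁻¹ = adj(I−A) / det(I−A) ≈
  [   1.9403     0.2239     0.6716]
  [   0.7090     1.2998     0.5659]
  [   0.2239     0.4104     1.2313]
Δx = (I − A)⁻¹ Δd with Δd having -60 in the Brewing component and 0 elsewhere.
So Δx_1 = L_11 · (-60), where L_11 = adj(I−A)_11 / det(I−A) = 0.7800 / 0.4020.
Δx_1 = 0.7800 × (-60) / 0.4020 = -46.80 / 0.4020 ≈ -116.42.

Δx_1 = -116.42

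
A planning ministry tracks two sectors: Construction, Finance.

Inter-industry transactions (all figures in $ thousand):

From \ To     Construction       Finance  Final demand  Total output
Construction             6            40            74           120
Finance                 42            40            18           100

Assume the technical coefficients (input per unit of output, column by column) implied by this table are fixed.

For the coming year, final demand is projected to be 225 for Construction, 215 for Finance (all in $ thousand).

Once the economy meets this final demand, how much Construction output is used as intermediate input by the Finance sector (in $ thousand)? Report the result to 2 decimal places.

Technical coefficients a_ij = z_ij / X_j:
  a_11 = 6/120 = 0.05, a_21 = 42/120 = 0.35
  a_12 = 40/100 = 0.40, a_22 = 40/100 = 0.40
I − A =
  [   0.95    -0.40]
  [  -0.35     0.60]
det(I−A) = (0.95)(0.60) − (-0.40)(-0.35) = 0.4300
adj(I−A) = [[0.60, 0.40], [0.35, 0.95]]
(I − A)⁻¹ = adj(I−A) / det(I−A) ≈
  [   1.3953     0.9302]
  [   0.8140     2.2093]
First solve x = (I − A)⁻¹ d = adj(I−A)·d / det(I−A); in particular x_2 = (0.35·225 + 0.95·215) / 0.4300 = 283.00 / 0.4300 ≈ 658.1395.
Intermediate flow from 1 to 2: z_12 = a_12 · x_2 = 0.40 × 283.00 / 0.4300 = 113.20 / 0.4300 ≈ 263.26.

z_12 = 263.26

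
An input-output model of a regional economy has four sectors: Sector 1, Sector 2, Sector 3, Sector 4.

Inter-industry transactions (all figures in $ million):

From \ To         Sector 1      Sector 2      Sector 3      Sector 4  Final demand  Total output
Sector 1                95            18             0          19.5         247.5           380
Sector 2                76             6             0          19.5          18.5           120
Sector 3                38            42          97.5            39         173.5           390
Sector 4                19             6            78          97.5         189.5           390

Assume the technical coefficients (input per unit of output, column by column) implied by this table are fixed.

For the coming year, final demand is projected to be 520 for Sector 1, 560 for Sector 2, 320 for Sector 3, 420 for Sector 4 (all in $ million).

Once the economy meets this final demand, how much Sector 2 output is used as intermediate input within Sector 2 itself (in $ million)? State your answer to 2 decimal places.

z_22 = 41.74

Technical coefficients a_ij = z_ij / X_j:
  a_11 = 95/380 = 0.25, a_21 = 76/380 = 0.20, a_31 = 38/380 = 0.10, a_41 = 19/380 = 0.05
  a_12 = 18/120 = 0.15, a_22 = 6/120 = 0.05, a_32 = 42/120 = 0.35, a_42 = 6/120 = 0.05
  a_13 = 0/390 = 0.00, a_23 = 0/390 = 0.00, a_33 = 97.5/390 = 0.25, a_43 = 78/390 = 0.20
  a_14 = 19.5/390 = 0.05, a_24 = 19.5/390 = 0.05, a_34 = 39/390 = 0.10, a_44 = 97.5/390 = 0.25
I − A =
  [   0.75    -0.15     0.00    -0.05]
  [  -0.20     0.95     0.00    -0.05]
  [  -0.10    -0.35     0.75    -0.10]
  [  -0.05    -0.05    -0.20     0.75]
Compute the cofactors C_ij = (−1)^(i+j)·(3×3 minor ij) of I−A; the adjugate is their transpose:
adj(I−A) = Cᵀ =
  [ 0.510000   0.086750   0.011000   0.041250]
  [ 0.111375   0.404000   0.009500   0.035625]
  [ 0.130125   0.212000   0.506750   0.090375]
  [ 0.076125   0.089250   0.136500   0.511875]
det(I−A) = Σ_j (I−A)_1j·C_1j = (0.75)(0.510000) + (-0.15)(0.111375) + (0.00)(0.130125) + (-0.05)(0.076125) = 0.3619875
(I − A)⁻¹ = adj(I−A) / det(I−A) ≈
  [   1.4089     0.2396     0.0304     0.1140]
  [   0.3077     1.1161     0.0262     0.0984]
  [   0.3595     0.5857     1.3999     0.2497]
  [   0.2103     0.2466     0.3771     1.4141]
First solve x = (I − A)⁻¹ d = adj(I−A)·d / det(I−A); in particular x_2 = (0.111375·520 + 0.404000·560 + 0.009500·320 + 0.035625·420) / 0.3619875 = 302.1575 / 0.3619875 ≈ 834.7180.
Intermediate flow from 2 to 2: z_22 = a_22 · x_2 = 0.05 × 302.1575 / 0.3619875 = 15.107875 / 0.3619875 ≈ 41.74.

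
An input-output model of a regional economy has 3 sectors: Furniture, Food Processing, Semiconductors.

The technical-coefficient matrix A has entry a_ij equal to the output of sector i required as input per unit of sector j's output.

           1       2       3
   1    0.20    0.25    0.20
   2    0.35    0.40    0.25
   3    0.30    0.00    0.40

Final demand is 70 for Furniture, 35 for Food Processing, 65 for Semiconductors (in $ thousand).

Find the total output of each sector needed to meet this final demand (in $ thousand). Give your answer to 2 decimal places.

x_1 = 234.09, x_2 = 288.80, x_3 = 225.38

I − A =
  [   0.80    -0.25    -0.20]
  [  -0.35     0.60    -0.25]
  [  -0.30     0.00     0.60]
Cofactors of I−A, C_ij = (−1)^(i+j)·(minor ij) (rows/columns in the sector order above):
  C_11 = (0.60)(0.60) − (-0.25)(0.00) = 0.3600
  C_12 = −[(-0.35)(0.60) − (-0.25)(-0.30)] = 0.2850
  C_13 = (-0.35)(0.00) − (0.60)(-0.30) = 0.1800
  C_21 = −[(-0.25)(0.60) − (-0.20)(0.00)] = 0.1500
  C_22 = (0.80)(0.60) − (-0.20)(-0.30) = 0.4200
  C_23 = −[(0.80)(0.00) − (-0.25)(-0.30)] = 0.0750
  C_31 = (-0.25)(-0.25) − (-0.20)(0.60) = 0.1825
  C_32 = −[(0.80)(-0.25) − (-0.20)(-0.35)] = 0.2700
  C_33 = (0.80)(0.60) − (-0.25)(-0.35) = 0.3925
det(I−A) = Σ_j (I−A)_1j·C_1j = (0.80)(0.3600) + (-0.25)(0.2850) + (-0.20)(0.1800) = 0.18075
adj(I−A) = Cᵀ =
  [ 0.3600   0.1500   0.1825]
  [ 0.2850   0.4200   0.2700]
  [ 0.1800   0.0750   0.3925]
(I − A)⁻¹ = adj(I−A) / det(I−A) ≈
  [   1.9917     0.8299     1.0097]
  [   1.5768     2.3237     1.4938]
  [   0.9959     0.4149     2.1715]
x = (I − A)⁻¹ d = adj(I−A)·d / det(I−A), with det(I−A) = 0.18075:
  x_1 = (0.3600·70 + 0.1500·35 + 0.1825·65) / 0.18075 = 42.3125 / 0.18075 ≈ 234.09
  x_2 = (0.2850·70 + 0.4200·35 + 0.2700·65) / 0.18075 = 52.20 / 0.18075 ≈ 288.80
  x_3 = (0.1800·70 + 0.0750·35 + 0.3925·65) / 0.18075 = 40.7375 / 0.18075 ≈ 225.38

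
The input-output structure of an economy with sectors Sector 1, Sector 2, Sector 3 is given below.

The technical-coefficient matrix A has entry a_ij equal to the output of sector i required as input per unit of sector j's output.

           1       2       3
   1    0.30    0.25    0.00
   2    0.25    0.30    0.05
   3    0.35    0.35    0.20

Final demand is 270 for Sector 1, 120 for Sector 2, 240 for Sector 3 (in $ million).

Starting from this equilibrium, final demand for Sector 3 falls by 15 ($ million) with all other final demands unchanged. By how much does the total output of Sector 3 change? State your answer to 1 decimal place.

I − A =
  [   0.70    -0.25     0.00]
  [  -0.25     0.70    -0.05]
  [  -0.35    -0.35     0.80]
Cofactors of I−A, C_ij = (−1)^(i+j)·(minor ij) (rows/columns in the sector order above):
  C_11 = (0.70)(0.80) − (-0.05)(-0.35) = 0.5425
  C_12 = −[(-0.25)(0.80) − (-0.05)(-0.35)] = 0.2175
  C_13 = (-0.25)(-0.35) − (0.70)(-0.35) = 0.3325
  C_21 = −[(-0.25)(0.80) − (0.00)(-0.35)] = 0.2000
  C_22 = (0.70)(0.80) − (0.00)(-0.35) = 0.5600
  C_23 = −[(0.70)(-0.35) − (-0.25)(-0.35)] = 0.3325
  C_31 = (-0.25)(-0.05) − (0.00)(0.70) = 0.0125
  C_32 = −[(0.70)(-0.05) − (0.00)(-0.25)] = 0.0350
  C_33 = (0.70)(0.70) − (-0.25)(-0.25) = 0.4275
det(I−A) = Σ_j (I−A)_1j·C_1j = (0.70)(0.5425) + (-0.25)(0.2175) + (0.00)(0.3325) = 0.325375
adj(I−A) = Cᵀ =
  [ 0.5425   0.2000   0.0125]
  [ 0.2175   0.5600   0.0350]
  [ 0.3325   0.3325   0.4275]
(I − A)⁻¹ = adj(I−A) / det(I−A) ≈
  [   1.6673     0.6147     0.0384]
  [   0.6685     1.7211     0.1076]
  [   1.0219     1.0219     1.3139]
Δx = (I − A)⁻¹ Δd with Δd having -15 in the Sector 3 component and 0 elsewhere.
So Δx_3 = L_33 · (-15), where L_33 = adj(I−A)_33 / det(I−A) = 0.4275 / 0.325375.
Δx_3 = 0.4275 × (-15) / 0.325375 = -6.4125 / 0.325375 ≈ -19.7.

Δx_3 = -19.7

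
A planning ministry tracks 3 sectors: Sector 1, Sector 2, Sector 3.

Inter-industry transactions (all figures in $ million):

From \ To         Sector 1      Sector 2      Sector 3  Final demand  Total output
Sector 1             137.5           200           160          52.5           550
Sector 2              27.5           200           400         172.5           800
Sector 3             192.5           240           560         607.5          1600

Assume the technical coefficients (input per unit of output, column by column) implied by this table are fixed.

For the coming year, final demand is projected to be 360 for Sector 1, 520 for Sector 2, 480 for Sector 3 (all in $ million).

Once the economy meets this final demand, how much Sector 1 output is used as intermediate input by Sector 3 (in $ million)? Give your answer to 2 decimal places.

z_13 = 209.20

Technical coefficients a_ij = z_ij / X_j:
  a_11 = 137.5/550 = 0.25, a_21 = 27.5/550 = 0.05, a_31 = 192.5/550 = 0.35
  a_12 = 200/800 = 0.25, a_22 = 200/800 = 0.25, a_32 = 240/800 = 0.30
  a_13 = 160/1600 = 0.10, a_23 = 400/1600 = 0.25, a_33 = 560/1600 = 0.35
I − A =
  [   0.75    -0.25    -0.10]
  [  -0.05     0.75    -0.25]
  [  -0.35    -0.30     0.65]
Cofactors of I−A, C_ij = (−1)^(i+j)·(minor ij) (rows/columns in the sector order above):
  C_11 = (0.75)(0.65) − (-0.25)(-0.30) = 0.4125
  C_12 = −[(-0.05)(0.65) − (-0.25)(-0.35)] = 0.1200
  C_13 = (-0.05)(-0.30) − (0.75)(-0.35) = 0.2775
  C_21 = −[(-0.25)(0.65) − (-0.10)(-0.30)] = 0.1925
  C_22 = (0.75)(0.65) − (-0.10)(-0.35) = 0.4525
  C_23 = −[(0.75)(-0.30) − (-0.25)(-0.35)] = 0.3125
  C_31 = (-0.25)(-0.25) − (-0.10)(0.75) = 0.1375
  C_32 = −[(0.75)(-0.25) − (-0.10)(-0.05)] = 0.1925
  C_33 = (0.75)(0.75) − (-0.25)(-0.05) = 0.5500
det(I−A) = Σ_j (I−A)_1j·C_1j = (0.75)(0.4125) + (-0.25)(0.1200) + (-0.10)(0.2775) = 0.251625
adj(I−A) = Cᵀ =
  [ 0.4125   0.1925   0.1375]
  [ 0.1200   0.4525   0.1925]
  [ 0.2775   0.3125   0.5500]
(I − A)⁻¹ = adj(I−A) / det(I−A) ≈
  [   1.6393     0.7650     0.5464]
  [   0.4769     1.7983     0.7650]
  [   1.1028     1.2419     2.1858]
First solve x = (I − A)⁻¹ d = adj(I−A)·d / det(I−A); in particular x_3 = (0.2775·360 + 0.3125·520 + 0.5500·480) / 0.251625 = 526.40 / 0.251625 ≈ 2092.0020.
Intermediate flow from 1 to 3: z_13 = a_13 · x_3 = 0.10 × 526.40 / 0.251625 = 52.64 / 0.251625 ≈ 209.20.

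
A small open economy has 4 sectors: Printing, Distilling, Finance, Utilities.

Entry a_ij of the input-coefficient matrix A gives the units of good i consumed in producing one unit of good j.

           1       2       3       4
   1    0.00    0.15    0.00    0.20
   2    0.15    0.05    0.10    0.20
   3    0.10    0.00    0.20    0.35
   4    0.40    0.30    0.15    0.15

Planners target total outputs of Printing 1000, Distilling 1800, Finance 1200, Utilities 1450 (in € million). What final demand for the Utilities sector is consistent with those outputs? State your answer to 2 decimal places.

I − A =
  [   1.00    -0.15     0.00    -0.20]
  [  -0.15     0.95    -0.10    -0.20]
  [  -0.10     0.00     0.80    -0.35]
  [  -0.40    -0.30    -0.15     0.85]
d = (I − A) x:
  d_1 = (+1.00)·1000 + (-0.15)·1800 + (+0.00)·1200 + (-0.20)·1450 = 440.00
  d_2 = (-0.15)·1000 + (+0.95)·1800 + (-0.10)·1200 + (-0.20)·1450 = 1150.00
  d_3 = (-0.10)·1000 + (+0.00)·1800 + (+0.80)·1200 + (-0.35)·1450 = 352.50
  d_4 = (-0.40)·1000 + (-0.30)·1800 + (-0.15)·1200 + (+0.85)·1450 = 112.50

d_4 = 112.50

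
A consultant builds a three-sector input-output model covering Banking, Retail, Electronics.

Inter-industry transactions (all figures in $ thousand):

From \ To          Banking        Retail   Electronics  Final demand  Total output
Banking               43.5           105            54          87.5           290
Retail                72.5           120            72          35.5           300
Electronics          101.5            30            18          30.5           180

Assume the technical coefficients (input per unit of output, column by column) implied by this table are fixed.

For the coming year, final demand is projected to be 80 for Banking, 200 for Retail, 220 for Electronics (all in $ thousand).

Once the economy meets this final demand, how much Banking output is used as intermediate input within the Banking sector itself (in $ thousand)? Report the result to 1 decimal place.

Technical coefficients a_ij = z_ij / X_j:
  a_11 = 43.5/290 = 0.15, a_21 = 72.5/290 = 0.25, a_31 = 101.5/290 = 0.35
  a_12 = 105/300 = 0.35, a_22 = 120/300 = 0.40, a_32 = 30/300 = 0.10
  a_13 = 54/180 = 0.30, a_23 = 72/180 = 0.40, a_33 = 18/180 = 0.10
I − A =
  [   0.85    -0.35    -0.30]
  [  -0.25     0.60    -0.40]
  [  -0.35    -0.10     0.90]
Cofactors of I−A, C_ij = (−1)^(i+j)·(minor ij) (rows/columns in the sector order above):
  C_11 = (0.60)(0.90) − (-0.40)(-0.10) = 0.5000
  C_12 = −[(-0.25)(0.90) − (-0.40)(-0.35)] = 0.3650
  C_13 = (-0.25)(-0.10) − (0.60)(-0.35) = 0.2350
  C_21 = −[(-0.35)(0.90) − (-0.30)(-0.10)] = 0.3450
  C_22 = (0.85)(0.90) − (-0.30)(-0.35) = 0.6600
  C_23 = −[(0.85)(-0.10) − (-0.35)(-0.35)] = 0.2075
  C_31 = (-0.35)(-0.40) − (-0.30)(0.60) = 0.3200
  C_32 = −[(0.85)(-0.40) − (-0.30)(-0.25)] = 0.4150
  C_33 = (0.85)(0.60) − (-0.35)(-0.25) = 0.4225
det(I−A) = Σ_j (I−A)_1j·C_1j = (0.85)(0.5000) + (-0.35)(0.3650) + (-0.30)(0.2350) = 0.22675
adj(I−A) = Cᵀ =
  [ 0.5000   0.3450   0.3200]
  [ 0.3650   0.6600   0.4150]
  [ 0.2350   0.2075   0.4225]
(I − A)⁻¹ = adj(I−A) / det(I−A) ≈
  [   2.2051     1.5215     1.4112]
  [   1.6097     2.9107     1.8302]
  [   1.0364     0.9151     1.8633]
First solve x = (I − A)⁻¹ d = adj(I−A)·d / det(I−A); in particular x_1 = (0.5000·80 + 0.3450·200 + 0.3200·220) / 0.22675 = 179.40 / 0.22675 ≈ 791.180.
Intermediate flow from 1 to 1: z_11 = a_11 · x_1 = 0.15 × 179.40 / 0.22675 = 26.91 / 0.22675 ≈ 118.7.

z_11 = 118.7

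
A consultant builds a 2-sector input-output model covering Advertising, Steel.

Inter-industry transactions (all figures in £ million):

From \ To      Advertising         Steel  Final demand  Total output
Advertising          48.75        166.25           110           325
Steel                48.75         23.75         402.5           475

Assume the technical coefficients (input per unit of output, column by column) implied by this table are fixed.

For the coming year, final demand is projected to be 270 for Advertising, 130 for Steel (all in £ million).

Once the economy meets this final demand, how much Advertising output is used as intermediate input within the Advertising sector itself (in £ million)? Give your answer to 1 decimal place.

Technical coefficients a_ij = z_ij / X_j:
  a_AA = 48.75/325 = 0.15, a_SA = 48.75/325 = 0.15
  a_AS = 166.25/475 = 0.35, a_SS = 23.75/475 = 0.05
I − A =
  [   0.85    -0.35]
  [  -0.15     0.95]
det(I−A) = (0.85)(0.95) − (-0.35)(-0.15) = 0.7550
adj(I−A) = [[0.95, 0.35], [0.15, 0.85]]
(I − A)⁻¹ = adj(I−A) / det(I−A) ≈
  [   1.2583     0.4636]
  [   0.1987     1.1258]
First solve x = (I − A)⁻¹ d = adj(I−A)·d / det(I−A); in particular x_A = (0.95·270 + 0.35·130) / 0.7550 = 302.00 / 0.7550 = 400.000.
Intermediate flow from A to A: z_AA = a_AA · x_A = 0.15 × 302.00 / 0.7550 = 45.30 / 0.7550 = 60.0.

z_AA = 60.0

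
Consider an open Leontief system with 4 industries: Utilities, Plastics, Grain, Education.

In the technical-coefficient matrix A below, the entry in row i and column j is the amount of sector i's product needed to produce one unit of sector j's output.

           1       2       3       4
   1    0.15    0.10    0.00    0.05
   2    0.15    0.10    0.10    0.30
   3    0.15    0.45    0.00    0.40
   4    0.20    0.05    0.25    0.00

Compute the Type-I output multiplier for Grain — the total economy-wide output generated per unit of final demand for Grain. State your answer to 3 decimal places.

I − A =
  [   0.85    -0.10     0.00    -0.05]
  [  -0.15     0.90    -0.10    -0.30]
  [  -0.15    -0.45     1.00    -0.40]
  [  -0.20    -0.05    -0.25     1.00]
Compute the cofactors C_ij = (−1)^(i+j)·(3×3 minor ij) of I−A; the adjugate is their transpose:
adj(I−A) = Cᵀ =
  [ 0.714250   0.098125   0.029000   0.076750]
  [ 0.229250   0.753125   0.149625   0.297250]
  [ 0.302250   0.418375   0.721875   0.429375]
  [ 0.229875   0.161875   0.193750   0.710250]
det(I−A) = Σ_j (I−A)_1j·C_1j = (0.85)(0.714250) + (-0.10)(0.229250) + (0.00)(0.302250) + (-0.05)(0.229875) = 0.57269375
(I − A)⁻¹ = adj(I−A) / det(I−A) ≈
  [   1.2472     0.1713     0.0506     0.1340]
  [   0.4003     1.3151     0.2613     0.5190]
  [   0.5278     0.7305     1.2605     0.7497]
  [   0.4014     0.2827     0.3383     1.2402]
The output multiplier for sector j is the column-j sum of the Leontief inverse (I − A)⁻¹ = adj(I−A) / det(I−A).
Column 3 of adj(I−A): (0.029000, 0.149625, 0.721875, 0.193750); det(I−A) = 0.57269375.
m_3 = (0.029000 + 0.149625 + 0.721875 + 0.193750) / 0.57269375 = 1.09425 / 0.57269375 ≈ 1.911.

m_3 = 1.911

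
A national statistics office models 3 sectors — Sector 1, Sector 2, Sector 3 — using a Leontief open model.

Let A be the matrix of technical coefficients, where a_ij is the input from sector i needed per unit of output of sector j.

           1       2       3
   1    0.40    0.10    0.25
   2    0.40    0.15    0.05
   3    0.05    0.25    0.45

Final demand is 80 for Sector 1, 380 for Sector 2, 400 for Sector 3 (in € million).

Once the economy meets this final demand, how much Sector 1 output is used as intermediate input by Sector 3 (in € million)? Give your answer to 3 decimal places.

z_13 = 300.174

I − A =
  [   0.60    -0.10    -0.25]
  [  -0.40     0.85    -0.05]
  [  -0.05    -0.25     0.55]
Cofactors of I−A, C_ij = (−1)^(i+j)·(minor ij) (rows/columns in the sector order above):
  C_11 = (0.85)(0.55) − (-0.05)(-0.25) = 0.4550
  C_12 = −[(-0.40)(0.55) − (-0.05)(-0.05)] = 0.2225
  C_13 = (-0.40)(-0.25) − (0.85)(-0.05) = 0.1425
  C_21 = −[(-0.10)(0.55) − (-0.25)(-0.25)] = 0.1175
  C_22 = (0.60)(0.55) − (-0.25)(-0.05) = 0.3175
  C_23 = −[(0.60)(-0.25) − (-0.10)(-0.05)] = 0.1550
  C_31 = (-0.10)(-0.05) − (-0.25)(0.85) = 0.2175
  C_32 = −[(0.60)(-0.05) − (-0.25)(-0.40)] = 0.1300
  C_33 = (0.60)(0.85) − (-0.10)(-0.40) = 0.4700
det(I−A) = Σ_j (I−A)_1j·C_1j = (0.60)(0.4550) + (-0.10)(0.2225) + (-0.25)(0.1425) = 0.215125
adj(I−A) = Cᵀ =
  [ 0.4550   0.1175   0.2175]
  [ 0.2225   0.3175   0.1300]
  [ 0.1425   0.1550   0.4700]
(I − A)⁻¹ = adj(I−A) / det(I−A) ≈
  [   2.1150     0.5462     1.0110]
  [   1.0343     1.4759     0.6043]
  [   0.6624     0.7205     2.1848]
First solve x = (I − A)⁻¹ d = adj(I−A)·d / det(I−A); in particular x_3 = (0.1425·80 + 0.1550·380 + 0.4700·400) / 0.215125 = 258.30 / 0.215125 ≈ 1200.69727.
Intermediate flow from 1 to 3: z_13 = a_13 · x_3 = 0.25 × 258.30 / 0.215125 = 64.575 / 0.215125 ≈ 300.174.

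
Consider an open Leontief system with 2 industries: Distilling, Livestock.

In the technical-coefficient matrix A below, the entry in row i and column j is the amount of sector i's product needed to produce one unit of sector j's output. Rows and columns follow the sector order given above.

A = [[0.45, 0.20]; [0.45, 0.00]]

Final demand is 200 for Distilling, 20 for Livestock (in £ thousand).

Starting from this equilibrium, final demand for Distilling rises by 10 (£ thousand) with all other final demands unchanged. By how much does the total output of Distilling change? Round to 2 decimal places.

I − A =
  [   0.55    -0.20]
  [  -0.45     1.00]
det(I−A) = (0.55)(1.00) − (-0.20)(-0.45) = 0.4600
adj(I−A) = [[1.00, 0.20], [0.45, 0.55]]
(I − A)⁻¹ = adj(I−A) / det(I−A) ≈
  [   2.1739     0.4348]
  [   0.9783     1.1957]
Δx = (I − A)⁻¹ Δd with Δd having +10 in the Distilling component and 0 elsewhere.
So Δx_1 = L_11 · (+10), where L_11 = adj(I−A)_11 / det(I−A) = 1.00 / 0.4600.
Δx_1 = 1.00 × (+10) / 0.4600 = 10.00 / 0.4600 ≈ 21.74.

Δx_1 = 21.74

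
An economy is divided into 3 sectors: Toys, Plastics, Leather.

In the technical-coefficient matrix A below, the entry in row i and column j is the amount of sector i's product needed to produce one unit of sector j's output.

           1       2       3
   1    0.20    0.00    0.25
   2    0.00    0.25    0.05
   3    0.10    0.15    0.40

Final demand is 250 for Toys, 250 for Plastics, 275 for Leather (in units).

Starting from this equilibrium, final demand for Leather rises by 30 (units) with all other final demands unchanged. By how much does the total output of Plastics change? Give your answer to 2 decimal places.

I − A =
  [   0.80     0.00    -0.25]
  [   0.00     0.75    -0.05]
  [  -0.10    -0.15     0.60]
Cofactors of I−A, C_ij = (−1)^(i+j)·(minor ij) (rows/columns in the sector order above):
  C_11 = (0.75)(0.60) − (-0.05)(-0.15) = 0.4425
  C_12 = −[(0.00)(0.60) − (-0.05)(-0.10)] = 0.0050
  C_13 = (0.00)(-0.15) − (0.75)(-0.10) = 0.0750
  C_21 = −[(0.00)(0.60) − (-0.25)(-0.15)] = 0.0375
  C_22 = (0.80)(0.60) − (-0.25)(-0.10) = 0.4550
  C_23 = −[(0.80)(-0.15) − (0.00)(-0.10)] = 0.1200
  C_31 = (0.00)(-0.05) − (-0.25)(0.75) = 0.1875
  C_32 = −[(0.80)(-0.05) − (-0.25)(0.00)] = 0.0400
  C_33 = (0.80)(0.75) − (0.00)(0.00) = 0.6000
det(I−A) = Σ_j (I−A)_1j·C_1j = (0.80)(0.4425) + (0.00)(0.0050) + (-0.25)(0.0750) = 0.33525
adj(I−A) = Cᵀ =
  [ 0.4425   0.0375   0.1875]
  [ 0.0050   0.4550   0.0400]
  [ 0.0750   0.1200   0.6000]
(I − A)⁻¹ = adj(I−A) / det(I−A) ≈
  [   1.3199     0.1119     0.5593]
  [   0.0149     1.3572     0.1193]
  [   0.2237     0.3579     1.7897]
Δx = (I − A)⁻¹ Δd with Δd having +30 in the Leather component and 0 elsewhere.
So Δx_2 = L_23 · (+30), where L_23 = adj(I−A)_23 / det(I−A) = 0.0400 / 0.33525.
Δx_2 = 0.0400 × (+30) / 0.33525 = 1.20 / 0.33525 ≈ 3.58.

Δx_2 = 3.58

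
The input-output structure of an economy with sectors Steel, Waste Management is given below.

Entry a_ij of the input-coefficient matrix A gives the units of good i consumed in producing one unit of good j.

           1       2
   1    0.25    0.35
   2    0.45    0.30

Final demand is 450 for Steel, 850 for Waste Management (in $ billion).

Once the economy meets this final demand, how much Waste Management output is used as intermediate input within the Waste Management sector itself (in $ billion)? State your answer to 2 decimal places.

I − A =
  [   0.75    -0.35]
  [  -0.45     0.70]
det(I−A) = (0.75)(0.70) − (-0.35)(-0.45) = 0.3675
adj(I−A) = [[0.70, 0.35], [0.45, 0.75]]
(I − A)⁻¹ = adj(I−A) / det(I−A) ≈
  [   1.9048     0.9524]
  [   1.2245     2.0408]
First solve x = (I − A)⁻¹ d = adj(I−A)·d / det(I−A); in particular x_2 = (0.45·450 + 0.75·850) / 0.3675 = 840.00 / 0.3675 ≈ 2285.7143.
Intermediate flow from 2 to 2: z_22 = a_22 · x_2 = 0.30 × 840.00 / 0.3675 = 252.00 / 0.3675 ≈ 685.71.

z_22 = 685.71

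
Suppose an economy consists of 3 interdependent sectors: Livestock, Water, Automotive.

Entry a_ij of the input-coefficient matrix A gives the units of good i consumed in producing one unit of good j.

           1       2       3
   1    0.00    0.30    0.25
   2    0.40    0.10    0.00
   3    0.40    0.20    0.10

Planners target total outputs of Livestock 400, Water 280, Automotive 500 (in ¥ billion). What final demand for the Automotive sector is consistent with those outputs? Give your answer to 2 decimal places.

d_3 = 234.00

I − A =
  [   1.00    -0.30    -0.25]
  [  -0.40     0.90     0.00]
  [  -0.40    -0.20     0.90]
d = (I − A) x:
  d_1 = (+1.00)·400 + (-0.30)·280 + (-0.25)·500 = 191.00
  d_2 = (-0.40)·400 + (+0.90)·280 + (+0.00)·500 = 92.00
  d_3 = (-0.40)·400 + (-0.20)·280 + (+0.90)·500 = 234.00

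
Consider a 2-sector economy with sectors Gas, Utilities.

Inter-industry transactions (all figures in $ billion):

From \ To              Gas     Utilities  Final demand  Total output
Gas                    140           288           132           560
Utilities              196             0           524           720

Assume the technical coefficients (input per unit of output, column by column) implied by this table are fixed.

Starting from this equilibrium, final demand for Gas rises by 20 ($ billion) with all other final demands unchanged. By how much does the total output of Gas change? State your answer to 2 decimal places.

Δx_G = 32.79

Technical coefficients a_ij = z_ij / X_j:
  a_GG = 140/560 = 0.25, a_UG = 196/560 = 0.35
  a_GU = 288/720 = 0.40, a_UU = 0/720 = 0.00
I − A =
  [   0.75    -0.40]
  [  -0.35     1.00]
det(I−A) = (0.75)(1.00) − (-0.40)(-0.35) = 0.6100
adj(I−A) = [[1.00, 0.40], [0.35, 0.75]]
(I − A)⁻¹ = adj(I−A) / det(I−A) ≈
  [   1.6393     0.6557]
  [   0.5738     1.2295]
Δx = (I − A)⁻¹ Δd with Δd having +20 in the Gas component and 0 elsewhere.
So Δx_G = L_GG · (+20), where L_GG = adj(I−A)_GG / det(I−A) = 1.00 / 0.6100.
Δx_G = 1.00 × (+20) / 0.6100 = 20.00 / 0.6100 ≈ 32.79.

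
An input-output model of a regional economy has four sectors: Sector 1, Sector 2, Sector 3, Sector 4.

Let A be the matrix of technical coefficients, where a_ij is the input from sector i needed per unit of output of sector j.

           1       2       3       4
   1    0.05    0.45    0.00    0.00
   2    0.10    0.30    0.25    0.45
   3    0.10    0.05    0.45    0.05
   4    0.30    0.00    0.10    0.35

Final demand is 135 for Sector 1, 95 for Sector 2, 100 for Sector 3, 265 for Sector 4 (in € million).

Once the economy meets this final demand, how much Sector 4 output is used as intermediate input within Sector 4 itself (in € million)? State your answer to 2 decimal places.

z_44 = 251.10

I − A =
  [   0.95    -0.45     0.00     0.00]
  [  -0.10     0.70    -0.25    -0.45]
  [  -0.10    -0.05     0.55    -0.05]
  [  -0.30     0.00    -0.10     0.65]
Compute the cofactors C_ij = (−1)^(i+j)·(3×3 minor ij) of I−A; the adjugate is their transpose:
adj(I−A) = Cᵀ =
  [ 0.236375   0.158625   0.093375   0.117000]
  [ 0.134000   0.334875   0.197125   0.247000]
  [ 0.066000   0.066875   0.342250   0.072625]
  [ 0.119250   0.083500   0.095750   0.317875]
det(I−A) = Σ_j (I−A)_1j·C_1j = (0.95)(0.236375) + (-0.45)(0.134000) + (0.00)(0.066000) + (0.00)(0.119250) = 0.16425625
(I − A)⁻¹ = adj(I−A) / det(I−A) ≈
  [   1.4391     0.9657     0.5685     0.7123]
  [   0.8158     2.0387     1.2001     1.5037]
  [   0.4018     0.4071     2.0836     0.4421]
  [   0.7260     0.5084     0.5829     1.9352]
First solve x = (I − A)⁻¹ d = adj(I−A)·d / det(I−A); in particular x_4 = (0.119250·135 + 0.083500·95 + 0.095750·100 + 0.317875·265) / 0.16425625 = 117.843125 / 0.16425625 ≈ 717.4346.
Intermediate flow from 4 to 4: z_44 = a_44 · x_4 = 0.35 × 117.843125 / 0.16425625 = 41.24509375 / 0.16425625 ≈ 251.10.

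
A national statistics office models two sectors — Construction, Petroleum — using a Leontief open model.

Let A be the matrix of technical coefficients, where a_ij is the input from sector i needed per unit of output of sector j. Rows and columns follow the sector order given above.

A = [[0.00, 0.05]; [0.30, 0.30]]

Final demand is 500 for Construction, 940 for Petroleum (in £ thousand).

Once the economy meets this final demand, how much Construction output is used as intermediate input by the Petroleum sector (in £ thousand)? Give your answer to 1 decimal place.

I − A =
  [   1.00    -0.05]
  [  -0.30     0.70]
det(I−A) = (1.00)(0.70) − (-0.05)(-0.30) = 0.6850
adj(I−A) = [[0.70, 0.05], [0.30, 1.00]]
(I − A)⁻¹ = adj(I−A) / det(I−A) ≈
  [   1.0219     0.0730]
  [   0.4380     1.4599]
First solve x = (I − A)⁻¹ d = adj(I−A)·d / det(I−A); in particular x_2 = (0.30·500 + 1.00·940) / 0.6850 = 1090.00 / 0.6850 ≈ 1591.241.
Intermediate flow from 1 to 2: z_12 = a_12 · x_2 = 0.05 × 1090.00 / 0.6850 = 54.50 / 0.6850 ≈ 79.6.

z_12 = 79.6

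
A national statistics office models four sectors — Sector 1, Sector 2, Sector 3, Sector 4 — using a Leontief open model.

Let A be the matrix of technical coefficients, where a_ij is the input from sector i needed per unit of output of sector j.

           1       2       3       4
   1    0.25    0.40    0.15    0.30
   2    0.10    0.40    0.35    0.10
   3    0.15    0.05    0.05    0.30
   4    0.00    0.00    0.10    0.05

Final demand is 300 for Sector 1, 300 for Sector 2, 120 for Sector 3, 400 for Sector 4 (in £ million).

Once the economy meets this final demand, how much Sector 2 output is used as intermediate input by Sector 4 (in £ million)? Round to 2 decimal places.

z_24 = 47.78

I − A =
  [   0.75    -0.40    -0.15    -0.30]
  [  -0.10     0.60    -0.35    -0.10]
  [  -0.15    -0.05     0.95    -0.30]
  [   0.00     0.00    -0.10     0.95]
Compute the cofactors C_ij = (−1)^(i+j)·(3×3 minor ij) of I−A; the adjugate is their transpose:
adj(I−A) = Cᵀ =
  [ 0.506375   0.357625   0.240500   0.273500]
  [ 0.138625   0.628500   0.274125   0.196500]
  [ 0.090250   0.092625   0.389500   0.161250]
  [ 0.009500   0.009750   0.041000   0.341125]
det(I−A) = Σ_j (I−A)_1j·C_1j = (0.75)(0.506375) + (-0.40)(0.138625) + (-0.15)(0.090250) + (-0.30)(0.009500) = 0.30794375
(I − A)⁻¹ = adj(I−A) / det(I−A) ≈
  [   1.6444     1.1613     0.7810     0.8881]
  [   0.4502     2.0410     0.8902     0.6381]
  [   0.2931     0.3008     1.2648     0.5236]
  [   0.0308     0.0317     0.1331     1.1078]
First solve x = (I − A)⁻¹ d = adj(I−A)·d / det(I−A); in particular x_4 = (0.009500·300 + 0.009750·300 + 0.041000·120 + 0.341125·400) / 0.30794375 = 147.145 / 0.30794375 ≈ 477.8308.
Intermediate flow from 2 to 4: z_24 = a_24 · x_4 = 0.10 × 147.145 / 0.30794375 = 14.7145 / 0.30794375 ≈ 47.78.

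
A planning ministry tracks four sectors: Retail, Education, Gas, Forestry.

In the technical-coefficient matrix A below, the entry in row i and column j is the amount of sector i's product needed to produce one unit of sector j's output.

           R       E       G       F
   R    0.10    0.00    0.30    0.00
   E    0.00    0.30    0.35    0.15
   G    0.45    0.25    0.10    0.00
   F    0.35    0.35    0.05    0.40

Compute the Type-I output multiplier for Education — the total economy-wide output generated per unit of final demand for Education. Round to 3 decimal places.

I − A =
  [   0.90     0.00    -0.30     0.00]
  [   0.00     0.70    -0.35    -0.15]
  [  -0.45    -0.25     0.90     0.00]
  [  -0.35    -0.35    -0.05     0.60]
Compute the cofactors C_ij = (−1)^(i+j)·(3×3 minor ij) of I−A; the adjugate is their transpose:
adj(I−A) = Cᵀ =
  [ 0.276375   0.045000   0.110250   0.011250]
  [ 0.145125   0.405000   0.211500   0.101250]
  [ 0.178500   0.135000   0.330750   0.033750]
  [ 0.260750   0.273750   0.215250   0.393750]
det(I−A) = Σ_j (I−A)_1j·C_1j = (0.90)(0.276375) + (0.00)(0.145125) + (-0.30)(0.178500) + (0.00)(0.260750) = 0.1951875
(I − A)⁻¹ = adj(I−A) / det(I−A) ≈
  [   1.4159     0.2305     0.5648     0.0576]
  [   0.7435     2.0749     1.0836     0.5187]
  [   0.9145     0.6916     1.6945     0.1729]
  [   1.3359     1.4025     1.1028     2.0173]
The output multiplier for sector j is the column-j sum of the Leontief inverse (I − A)⁻¹ = adj(I−A) / det(I−A).
Column E of adj(I−A): (0.045000, 0.405000, 0.135000, 0.273750); det(I−A) = 0.1951875.
m_E = (0.045000 + 0.405000 + 0.135000 + 0.273750) / 0.1951875 = 0.85875 / 0.1951875 ≈ 4.400.

m_E = 4.400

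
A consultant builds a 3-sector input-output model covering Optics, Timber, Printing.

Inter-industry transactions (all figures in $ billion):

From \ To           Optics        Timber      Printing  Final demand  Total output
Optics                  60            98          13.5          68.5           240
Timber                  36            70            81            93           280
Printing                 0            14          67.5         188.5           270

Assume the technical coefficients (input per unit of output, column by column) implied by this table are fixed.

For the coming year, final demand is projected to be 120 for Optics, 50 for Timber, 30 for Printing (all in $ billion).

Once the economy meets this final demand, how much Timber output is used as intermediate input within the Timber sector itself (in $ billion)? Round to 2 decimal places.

z_22 = 32.76

Technical coefficients a_ij = z_ij / X_j:
  a_11 = 60/240 = 0.25, a_21 = 36/240 = 0.15, a_31 = 0/240 = 0.00
  a_12 = 98/280 = 0.35, a_22 = 70/280 = 0.25, a_32 = 14/280 = 0.05
  a_13 = 13.5/270 = 0.05, a_23 = 81/270 = 0.30, a_33 = 67.5/270 = 0.25
I − A =
  [   0.75    -0.35    -0.05]
  [  -0.15     0.75    -0.30]
  [   0.00    -0.05     0.75]
Cofactors of I−A, C_ij = (−1)^(i+j)·(minor ij) (rows/columns in the sector order above):
  C_11 = (0.75)(0.75) − (-0.30)(-0.05) = 0.5475
  C_12 = −[(-0.15)(0.75) − (-0.30)(0.00)] = 0.1125
  C_13 = (-0.15)(-0.05) − (0.75)(0.00) = 0.0075
  C_21 = −[(-0.35)(0.75) − (-0.05)(-0.05)] = 0.2650
  C_22 = (0.75)(0.75) − (-0.05)(0.00) = 0.5625
  C_23 = −[(0.75)(-0.05) − (-0.35)(0.00)] = 0.0375
  C_31 = (-0.35)(-0.30) − (-0.05)(0.75) = 0.1425
  C_32 = −[(0.75)(-0.30) − (-0.05)(-0.15)] = 0.2325
  C_33 = (0.75)(0.75) − (-0.35)(-0.15) = 0.5100
det(I−A) = Σ_j (I−A)_1j·C_1j = (0.75)(0.5475) + (-0.35)(0.1125) + (-0.05)(0.0075) = 0.370875
adj(I−A) = Cᵀ =
  [ 0.5475   0.2650   0.1425]
  [ 0.1125   0.5625   0.2325]
  [ 0.0075   0.0375   0.5100]
(I − A)⁻¹ = adj(I−A) / det(I−A) ≈
  [   1.4762     0.7145     0.3842]
  [   0.3033     1.5167     0.6269]
  [   0.0202     0.1011     1.3751]
First solve x = (I − A)⁻¹ d = adj(I−A)·d / det(I−A); in particular x_2 = (0.1125·120 + 0.5625·50 + 0.2325·30) / 0.370875 = 48.60 / 0.370875 ≈ 131.0415.
Intermediate flow from 2 to 2: z_22 = a_22 · x_2 = 0.25 × 48.60 / 0.370875 = 12.15 / 0.370875 ≈ 32.76.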